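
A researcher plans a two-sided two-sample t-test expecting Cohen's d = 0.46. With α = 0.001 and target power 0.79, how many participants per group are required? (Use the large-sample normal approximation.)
n = 159 per group

Sample size formula (two-sample t-test, normal approximation):
n = 2 · ((z_{α/2} + z_β) / d)²

z_{α/2} = 3.291 (for α = 0.001, two-sided)
z_β = 0.806 (for power = 0.79)
d = 0.46

n = 2 · ((3.291 + 0.806) / 0.46)²
n = 2 · (8.907)²
n ≈ 158.67
Round up to the next whole number: n = 159 per group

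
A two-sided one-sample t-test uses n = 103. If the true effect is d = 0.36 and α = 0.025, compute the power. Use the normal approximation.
Power ≈ 0.92

Power calculation (one-sample t-test, normal approximation):
z_β = d · √n - z_{α/2}
z_β = 0.36 · √103 - 2.241
z_β = 0.36 · 10.149 - 2.241
z_β = 1.412

Power = Φ(z_β) = Φ(1.412) ≈ 0.921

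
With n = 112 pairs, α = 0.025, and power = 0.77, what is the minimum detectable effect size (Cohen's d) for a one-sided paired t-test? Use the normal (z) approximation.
d ≈ 0.26

Minimum detectable effect (paired t-test, normal approximation):
d = (z_α + z_β) / √n
d = (1.960 + 0.739) / √112
d = 2.699 / 10.583
d ≈ 0.26

By Cohen's convention (0.2 small / 0.5 medium / 0.8 large): small effect.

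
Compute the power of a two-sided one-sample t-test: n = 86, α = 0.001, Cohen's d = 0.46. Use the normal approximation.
Power ≈ 0.84

Power calculation (one-sample t-test, normal approximation):
z_β = d · √n - z_{α/2}
z_β = 0.46 · √86 - 3.291
z_β = 0.46 · 9.274 - 3.291
z_β = 0.975

Power = Φ(z_β) = Φ(0.975) ≈ 0.835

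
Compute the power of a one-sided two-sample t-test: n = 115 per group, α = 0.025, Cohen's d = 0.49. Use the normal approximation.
Power ≈ 0.96

Power calculation (two-sample t-test, normal approximation):
z_β = d · √(n/2) - z_α
z_β = 0.49 · √(115/2) - 1.960
z_β = 0.49 · 7.583 - 1.960
z_β = 1.756

Power = Φ(z_β) = Φ(1.756) ≈ 0.960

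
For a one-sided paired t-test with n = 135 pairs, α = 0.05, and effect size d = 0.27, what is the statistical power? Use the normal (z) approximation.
Power ≈ 0.93

Power calculation (paired t-test, normal approximation):
z_β = d · √n - z_α
z_β = 0.27 · √135 - 1.645
z_β = 0.27 · 11.619 - 1.645
z_β = 1.492

Power = Φ(z_β) = Φ(1.492) ≈ 0.932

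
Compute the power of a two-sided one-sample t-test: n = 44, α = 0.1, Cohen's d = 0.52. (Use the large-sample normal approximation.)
Power ≈ 0.96

Power calculation (one-sample t-test, normal approximation):
z_β = d · √n - z_{α/2}
z_β = 0.52 · √44 - 1.645
z_β = 0.52 · 6.633 - 1.645
z_β = 1.804

Power = Φ(z_β) = Φ(1.804) ≈ 0.964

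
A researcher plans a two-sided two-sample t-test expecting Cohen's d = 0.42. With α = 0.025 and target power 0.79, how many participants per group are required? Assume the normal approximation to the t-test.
n = 106 per group

Sample size formula (two-sample t-test, normal approximation):
n = 2 · ((z_{α/2} + z_β) / d)²

z_{α/2} = 2.241 (for α = 0.025, two-sided)
z_β = 0.806 (for power = 0.79)
d = 0.42

n = 2 · ((2.241 + 0.806) / 0.42)²
n = 2 · (7.255)²
n ≈ 105.27
Round up to the next whole number: n = 106 per group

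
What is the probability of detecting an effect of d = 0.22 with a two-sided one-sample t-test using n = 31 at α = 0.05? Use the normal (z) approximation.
Power ≈ 0.23

Power calculation (one-sample t-test, normal approximation):
z_β = d · √n - z_{α/2}
z_β = 0.22 · √31 - 1.960
z_β = 0.22 · 5.568 - 1.960
z_β = -0.735

Power = Φ(z_β) = Φ(-0.735) ≈ 0.231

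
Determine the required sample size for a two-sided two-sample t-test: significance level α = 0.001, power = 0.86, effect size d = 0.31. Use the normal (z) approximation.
n = 398 per group

Sample size formula (two-sample t-test, normal approximation):
n = 2 · ((z_{α/2} + z_β) / d)²

z_{α/2} = 3.291 (for α = 0.001, two-sided)
z_β = 1.080 (for power = 0.86)
d = 0.31

n = 2 · ((3.291 + 1.080) / 0.31)²
n = 2 · (14.100)²
n ≈ 397.62
Round up to the next whole number: n = 398 per group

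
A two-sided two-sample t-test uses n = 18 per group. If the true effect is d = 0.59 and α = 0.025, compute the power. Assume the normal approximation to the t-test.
Power ≈ 0.32

Power calculation (two-sample t-test, normal approximation):
z_β = d · √(n/2) - z_{α/2}
z_β = 0.59 · √(18/2) - 2.241
z_β = 0.59 · 3.000 - 2.241
z_β = -0.471

Power = Φ(z_β) = Φ(-0.471) ≈ 0.319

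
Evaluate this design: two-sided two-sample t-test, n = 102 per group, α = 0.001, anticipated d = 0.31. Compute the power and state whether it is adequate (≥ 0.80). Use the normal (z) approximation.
Power ≈ 0.14; the study is underpowered (power < 0.80)

Power calculation (two-sample t-test, normal approximation):
z_β = d · √(n/2) - z_{α/2}
z_β = 0.31 · √(102/2) - 3.291
z_β = 0.31 · 7.141 - 3.291
z_β = -1.077

Power = Φ(z_β) = Φ(-1.077) ≈ 0.141

Effect size d = 0.31 is small by Cohen's convention (0.2/0.5/0.8).

Threshold: power ≥ 0.80 is conventionally adequate.
Power ≈ 0.14 → the study is underpowered (power < 0.80).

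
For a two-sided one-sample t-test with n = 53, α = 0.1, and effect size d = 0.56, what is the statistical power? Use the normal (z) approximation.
Power ≈ 0.99

Power calculation (one-sample t-test, normal approximation):
z_β = d · √n - z_{α/2}
z_β = 0.56 · √53 - 1.645
z_β = 0.56 · 7.280 - 1.645
z_β = 2.432

Power = Φ(z_β) = Φ(2.432) ≈ 0.992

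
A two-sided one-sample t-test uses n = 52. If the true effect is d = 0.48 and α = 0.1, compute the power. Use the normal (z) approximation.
Power ≈ 0.97

Power calculation (one-sample t-test, normal approximation):
z_β = d · √n - z_{α/2}
z_β = 0.48 · √52 - 1.645
z_β = 0.48 · 7.211 - 1.645
z_β = 1.816

Power = Φ(z_β) = Φ(1.816) ≈ 0.965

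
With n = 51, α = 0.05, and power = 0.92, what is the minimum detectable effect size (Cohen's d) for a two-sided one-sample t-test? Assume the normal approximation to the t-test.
d ≈ 0.47

Minimum detectable effect (one-sample t-test, normal approximation):
d = (z_{α/2} + z_β) / √n
d = (1.960 + 1.405) / √51
d = 3.365 / 7.141
d ≈ 0.47

By Cohen's convention (0.2 small / 0.5 medium / 0.8 large): small effect.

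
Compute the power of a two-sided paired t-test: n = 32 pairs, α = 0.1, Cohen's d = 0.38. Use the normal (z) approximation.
Power ≈ 0.69

Power calculation (paired t-test, normal approximation):
z_β = d · √n - z_{α/2}
z_β = 0.38 · √32 - 1.645
z_β = 0.38 · 5.657 - 1.645
z_β = 0.505

Power = Φ(z_β) = Φ(0.505) ≈ 0.693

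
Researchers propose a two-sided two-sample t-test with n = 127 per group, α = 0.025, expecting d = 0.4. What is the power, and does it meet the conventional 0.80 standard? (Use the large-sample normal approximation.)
Power ≈ 0.83; the study is adequately powered (power ≥ 0.80)

Power calculation (two-sample t-test, normal approximation):
z_β = d · √(n/2) - z_{α/2}
z_β = 0.4 · √(127/2) - 2.241
z_β = 0.4 · 7.969 - 2.241
z_β = 0.946

Power = Φ(z_β) = Φ(0.946) ≈ 0.828

Effect size d = 0.4 is small by Cohen's convention (0.2/0.5/0.8).

Threshold: power ≥ 0.80 is conventionally adequate.
Power ≈ 0.83 → the study is adequately powered (power ≥ 0.80).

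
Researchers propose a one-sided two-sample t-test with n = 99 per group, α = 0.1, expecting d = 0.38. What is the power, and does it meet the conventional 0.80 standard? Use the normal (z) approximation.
Power ≈ 0.92; the study is adequately powered (power ≥ 0.80)

Power calculation (two-sample t-test, normal approximation):
z_β = d · √(n/2) - z_α
z_β = 0.38 · √(99/2) - 1.282
z_β = 0.38 · 7.036 - 1.282
z_β = 1.392

Power = Φ(z_β) = Φ(1.392) ≈ 0.918

Effect size d = 0.38 is small by Cohen's convention (0.2/0.5/0.8).

Threshold: power ≥ 0.80 is conventionally adequate.
Power ≈ 0.92 → the study is adequately powered (power ≥ 0.80).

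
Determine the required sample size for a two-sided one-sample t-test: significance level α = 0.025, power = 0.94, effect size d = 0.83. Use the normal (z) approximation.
n = 21

Sample size formula (one-sample t-test, normal approximation):
n = ((z_{α/2} + z_β) / d)²

z_{α/2} = 2.241 (for α = 0.025, two-sided)
z_β = 1.555 (for power = 0.94)
d = 0.83

n = ((2.241 + 1.555) / 0.83)²
n = (4.573)²
n ≈ 20.91
Round up to the next whole number: n = 21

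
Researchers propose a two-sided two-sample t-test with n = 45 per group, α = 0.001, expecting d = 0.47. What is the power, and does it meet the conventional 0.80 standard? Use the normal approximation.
Power ≈ 0.14; the study is underpowered (power < 0.80)

Power calculation (two-sample t-test, normal approximation):
z_β = d · √(n/2) - z_{α/2}
z_β = 0.47 · √(45/2) - 3.291
z_β = 0.47 · 4.743 - 3.291
z_β = -1.061

Power = Φ(z_β) = Φ(-1.061) ≈ 0.144

Effect size d = 0.47 is small by Cohen's convention (0.2/0.5/0.8).

Threshold: power ≥ 0.80 is conventionally adequate.
Power ≈ 0.14 → the study is underpowered (power < 0.80).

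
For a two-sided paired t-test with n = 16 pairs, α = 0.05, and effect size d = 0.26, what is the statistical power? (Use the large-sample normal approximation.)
Power ≈ 0.18

Power calculation (paired t-test, normal approximation):
z_β = d · √n - z_{α/2}
z_β = 0.26 · √16 - 1.960
z_β = 0.26 · 4.000 - 1.960
z_β = -0.920

Power = Φ(z_β) = Φ(-0.920) ≈ 0.179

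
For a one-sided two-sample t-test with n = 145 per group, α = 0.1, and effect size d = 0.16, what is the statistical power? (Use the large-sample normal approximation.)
Power ≈ 0.53

Power calculation (two-sample t-test, normal approximation):
z_β = d · √(n/2) - z_α
z_β = 0.16 · √(145/2) - 1.282
z_β = 0.16 · 8.515 - 1.282
z_β = 0.081

Power = Φ(z_β) = Φ(0.081) ≈ 0.532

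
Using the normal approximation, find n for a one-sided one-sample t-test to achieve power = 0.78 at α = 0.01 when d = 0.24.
n = 167

Sample size formula (one-sample t-test, normal approximation):
n = ((z_α + z_β) / d)²

z_α = 2.326 (for α = 0.01, one-sided)
z_β = 0.772 (for power = 0.78)
d = 0.24

n = ((2.326 + 0.772) / 0.24)²
n = (12.908)²
n ≈ 166.62
Round up to the next whole number: n = 167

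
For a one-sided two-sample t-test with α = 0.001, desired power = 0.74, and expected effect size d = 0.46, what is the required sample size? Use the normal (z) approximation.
n = 132 per group

Sample size formula (two-sample t-test, normal approximation):
n = 2 · ((z_α + z_β) / d)²

z_α = 3.090 (for α = 0.001, one-sided)
z_β = 0.643 (for power = 0.74)
d = 0.46

n = 2 · ((3.090 + 0.643) / 0.46)²
n = 2 · (8.115)²
n ≈ 131.71
Round up to the next whole number: n = 132 per group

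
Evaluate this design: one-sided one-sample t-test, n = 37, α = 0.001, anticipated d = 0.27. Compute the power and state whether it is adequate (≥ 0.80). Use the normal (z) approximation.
Power ≈ 0.07; the study is underpowered (power < 0.80)

Power calculation (one-sample t-test, normal approximation):
z_β = d · √n - z_α
z_β = 0.27 · √37 - 3.090
z_β = 0.27 · 6.083 - 3.090
z_β = -1.448

Power = Φ(z_β) = Φ(-1.448) ≈ 0.074

Effect size d = 0.27 is small by Cohen's convention (0.2/0.5/0.8).

Threshold: power ≥ 0.80 is conventionally adequate.
Power ≈ 0.07 → the study is underpowered (power < 0.80).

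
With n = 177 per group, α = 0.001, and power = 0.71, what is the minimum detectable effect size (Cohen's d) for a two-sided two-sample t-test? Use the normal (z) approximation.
d ≈ 0.41

Minimum detectable effect (two-sample t-test, normal approximation):
d = (z_{α/2} + z_β) / √(n/2)
d = (3.291 + 0.553) / √(177/2)
d = 3.844 / 9.407
d ≈ 0.41

By Cohen's convention (0.2 small / 0.5 medium / 0.8 large): small effect.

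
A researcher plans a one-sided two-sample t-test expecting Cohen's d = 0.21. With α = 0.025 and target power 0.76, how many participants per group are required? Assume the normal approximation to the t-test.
n = 323 per group

Sample size formula (two-sample t-test, normal approximation):
n = 2 · ((z_α + z_β) / d)²

z_α = 1.960 (for α = 0.025, one-sided)
z_β = 0.706 (for power = 0.76)
d = 0.21

n = 2 · ((1.960 + 0.706) / 0.21)²
n = 2 · (12.695)²
n ≈ 322.33
Round up to the next whole number: n = 323 per group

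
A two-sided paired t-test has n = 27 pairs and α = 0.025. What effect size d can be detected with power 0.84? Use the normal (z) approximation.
d ≈ 0.62

Minimum detectable effect (paired t-test, normal approximation):
d = (z_{α/2} + z_β) / √n
d = (2.241 + 0.994) / √27
d = 3.236 / 5.196
d ≈ 0.62

By Cohen's convention (0.2 small / 0.5 medium / 0.8 large): medium effect.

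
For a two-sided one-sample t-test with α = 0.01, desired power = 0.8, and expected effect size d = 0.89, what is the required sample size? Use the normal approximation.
n = 15

Sample size formula (one-sample t-test, normal approximation):
n = ((z_{α/2} + z_β) / d)²

z_{α/2} = 2.576 (for α = 0.01, two-sided)
z_β = 0.842 (for power = 0.8)
d = 0.89

n = ((2.576 + 0.842) / 0.89)²
n = (3.840)²
n ≈ 14.75
Round up to the next whole number: n = 15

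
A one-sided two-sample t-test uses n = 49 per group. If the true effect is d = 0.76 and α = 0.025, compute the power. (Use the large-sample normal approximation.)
Power ≈ 0.96

Power calculation (two-sample t-test, normal approximation):
z_β = d · √(n/2) - z_α
z_β = 0.76 · √(49/2) - 1.960
z_β = 0.76 · 4.950 - 1.960
z_β = 1.802

Power = Φ(z_β) = Φ(1.802) ≈ 0.964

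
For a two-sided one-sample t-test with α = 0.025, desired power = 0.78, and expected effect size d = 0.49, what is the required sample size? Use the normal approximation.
n = 38

Sample size formula (one-sample t-test, normal approximation):
n = ((z_{α/2} + z_β) / d)²

z_{α/2} = 2.241 (for α = 0.025, two-sided)
z_β = 0.772 (for power = 0.78)
d = 0.49

n = ((2.241 + 0.772) / 0.49)²
n = (6.149)²
n ≈ 37.81
Round up to the next whole number: n = 38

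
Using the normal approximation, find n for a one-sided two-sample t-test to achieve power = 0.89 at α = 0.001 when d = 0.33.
n = 343 per group

Sample size formula (two-sample t-test, normal approximation):
n = 2 · ((z_α + z_β) / d)²

z_α = 3.090 (for α = 0.001, one-sided)
z_β = 1.227 (for power = 0.89)
d = 0.33

n = 2 · ((3.090 + 1.227) / 0.33)²
n = 2 · (13.082)²
n ≈ 342.28
Round up to the next whole number: n = 343 per group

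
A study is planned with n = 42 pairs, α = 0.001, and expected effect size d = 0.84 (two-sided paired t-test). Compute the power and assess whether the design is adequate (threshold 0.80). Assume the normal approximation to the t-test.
Power ≈ 0.98; the study is adequately powered (power ≥ 0.80)

Power calculation (paired t-test, normal approximation):
z_β = d · √n - z_{α/2}
z_β = 0.84 · √42 - 3.291
z_β = 0.84 · 6.481 - 3.291
z_β = 2.153

Power = Φ(z_β) = Φ(2.153) ≈ 0.984

Effect size d = 0.84 is large by Cohen's convention (0.2/0.5/0.8).

Threshold: power ≥ 0.80 is conventionally adequate.
Power ≈ 0.98 → the study is adequately powered (power ≥ 0.80).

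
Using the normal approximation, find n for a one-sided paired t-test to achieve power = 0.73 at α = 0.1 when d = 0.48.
n = 16 pairs

Sample size formula (paired t-test, normal approximation):
n = ((z_α + z_β) / d)²

z_α = 1.282 (for α = 0.1, one-sided)
z_β = 0.613 (for power = 0.73)
d = 0.48

n = ((1.282 + 0.613) / 0.48)²
n = (3.948)²
n ≈ 15.59
Round up to the next whole number: n = 16 pairs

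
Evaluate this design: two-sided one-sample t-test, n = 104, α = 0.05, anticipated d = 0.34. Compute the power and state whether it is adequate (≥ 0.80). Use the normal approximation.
Power ≈ 0.93; the study is adequately powered (power ≥ 0.80)

Power calculation (one-sample t-test, normal approximation):
z_β = d · √n - z_{α/2}
z_β = 0.34 · √104 - 1.960
z_β = 0.34 · 10.198 - 1.960
z_β = 1.507

Power = Φ(z_β) = Φ(1.507) ≈ 0.934

Effect size d = 0.34 is small by Cohen's convention (0.2/0.5/0.8).

Threshold: power ≥ 0.80 is conventionally adequate.
Power ≈ 0.93 → the study is adequately powered (power ≥ 0.80).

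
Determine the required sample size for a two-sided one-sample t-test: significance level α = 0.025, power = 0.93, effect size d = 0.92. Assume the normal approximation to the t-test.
n = 17

Sample size formula (one-sample t-test, normal approximation):
n = ((z_{α/2} + z_β) / d)²

z_{α/2} = 2.241 (for α = 0.025, two-sided)
z_β = 1.476 (for power = 0.93)
d = 0.92

n = ((2.241 + 1.476) / 0.92)²
n = (4.040)²
n ≈ 16.32
Round up to the next whole number: n = 17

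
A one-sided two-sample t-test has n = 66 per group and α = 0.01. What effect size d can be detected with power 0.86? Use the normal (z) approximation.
d ≈ 0.59

Minimum detectable effect (two-sample t-test, normal approximation):
d = (z_α + z_β) / √(n/2)
d = (2.326 + 1.080) / √(66/2)
d = 3.407 / 5.745
d ≈ 0.59

By Cohen's convention (0.2 small / 0.5 medium / 0.8 large): medium effect.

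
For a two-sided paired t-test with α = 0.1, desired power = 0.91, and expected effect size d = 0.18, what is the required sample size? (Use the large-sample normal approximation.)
n = 276 pairs

Sample size formula (paired t-test, normal approximation):
n = ((z_{α/2} + z_β) / d)²

z_{α/2} = 1.645 (for α = 0.1, two-sided)
z_β = 1.341 (for power = 0.91)
d = 0.18

n = ((1.645 + 1.341) / 0.18)²
n = (16.589)²
n ≈ 275.19
Round up to the next whole number: n = 276 pairs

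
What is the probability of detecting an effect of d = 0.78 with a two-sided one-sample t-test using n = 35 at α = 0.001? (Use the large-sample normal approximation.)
Power ≈ 0.91

Power calculation (one-sample t-test, normal approximation):
z_β = d · √n - z_{α/2}
z_β = 0.78 · √35 - 3.291
z_β = 0.78 · 5.916 - 3.291
z_β = 1.324

Power = Φ(z_β) = Φ(1.324) ≈ 0.907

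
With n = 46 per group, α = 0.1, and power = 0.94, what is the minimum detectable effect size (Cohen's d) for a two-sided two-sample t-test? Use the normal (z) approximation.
d ≈ 0.67

Minimum detectable effect (two-sample t-test, normal approximation):
d = (z_{α/2} + z_β) / √(n/2)
d = (1.645 + 1.555) / √(46/2)
d = 3.200 / 4.796
d ≈ 0.67

By Cohen's convention (0.2 small / 0.5 medium / 0.8 large): medium effect.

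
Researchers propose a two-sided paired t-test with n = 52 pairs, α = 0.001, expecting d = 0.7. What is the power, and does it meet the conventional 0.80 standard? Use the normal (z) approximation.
Power ≈ 0.96; the study is adequately powered (power ≥ 0.80)

Power calculation (paired t-test, normal approximation):
z_β = d · √n - z_{α/2}
z_β = 0.7 · √52 - 3.291
z_β = 0.7 · 7.211 - 3.291
z_β = 1.757

Power = Φ(z_β) = Φ(1.757) ≈ 0.961

Effect size d = 0.7 is medium by Cohen's convention (0.2/0.5/0.8).

Threshold: power ≥ 0.80 is conventionally adequate.
Power ≈ 0.96 → the study is adequately powered (power ≥ 0.80).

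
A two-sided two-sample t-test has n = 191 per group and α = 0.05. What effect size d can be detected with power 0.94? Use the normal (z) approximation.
d ≈ 0.36

Minimum detectable effect (two-sample t-test, normal approximation):
d = (z_{α/2} + z_β) / √(n/2)
d = (1.960 + 1.555) / √(191/2)
d = 3.515 / 9.772
d ≈ 0.36

By Cohen's convention (0.2 small / 0.5 medium / 0.8 large): small effect.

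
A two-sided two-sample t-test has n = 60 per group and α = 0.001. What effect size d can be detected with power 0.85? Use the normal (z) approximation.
d ≈ 0.79

Minimum detectable effect (two-sample t-test, normal approximation):
d = (z_{α/2} + z_β) / √(n/2)
d = (3.291 + 1.036) / √(60/2)
d = 4.327 / 5.477
d ≈ 0.79

By Cohen's convention (0.2 small / 0.5 medium / 0.8 large): medium effect.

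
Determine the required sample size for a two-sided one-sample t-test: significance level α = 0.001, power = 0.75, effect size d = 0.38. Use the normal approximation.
n = 109

Sample size formula (one-sample t-test, normal approximation):
n = ((z_{α/2} + z_β) / d)²

z_{α/2} = 3.291 (for α = 0.001, two-sided)
z_β = 0.674 (for power = 0.75)
d = 0.38

n = ((3.291 + 0.674) / 0.38)²
n = (10.434)²
n ≈ 108.87
Round up to the next whole number: n = 109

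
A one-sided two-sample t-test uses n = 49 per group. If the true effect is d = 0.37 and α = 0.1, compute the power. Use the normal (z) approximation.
Power ≈ 0.71

Power calculation (two-sample t-test, normal approximation):
z_β = d · √(n/2) - z_α
z_β = 0.37 · √(49/2) - 1.282
z_β = 0.37 · 4.950 - 1.282
z_β = 0.550

Power = Φ(z_β) = Φ(0.550) ≈ 0.709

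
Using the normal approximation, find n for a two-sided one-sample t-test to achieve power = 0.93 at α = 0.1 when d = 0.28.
n = 125

Sample size formula (one-sample t-test, normal approximation):
n = ((z_{α/2} + z_β) / d)²

z_{α/2} = 1.645 (for α = 0.1, two-sided)
z_β = 1.476 (for power = 0.93)
d = 0.28

n = ((1.645 + 1.476) / 0.28)²
n = (11.146)²
n ≈ 124.23
Round up to the next whole number: n = 125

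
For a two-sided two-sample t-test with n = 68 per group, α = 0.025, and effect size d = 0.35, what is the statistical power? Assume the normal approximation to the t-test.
Power ≈ 0.42

Power calculation (two-sample t-test, normal approximation):
z_β = d · √(n/2) - z_{α/2}
z_β = 0.35 · √(68/2) - 2.241
z_β = 0.35 · 5.831 - 2.241
z_β = -0.201

Power = Φ(z_β) = Φ(-0.201) ≈ 0.421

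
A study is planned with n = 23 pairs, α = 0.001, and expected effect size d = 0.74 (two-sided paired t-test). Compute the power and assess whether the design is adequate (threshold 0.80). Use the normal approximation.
Power ≈ 0.60; the study is underpowered (power < 0.80)

Power calculation (paired t-test, normal approximation):
z_β = d · √n - z_{α/2}
z_β = 0.74 · √23 - 3.291
z_β = 0.74 · 4.796 - 3.291
z_β = 0.258

Power = Φ(z_β) = Φ(0.258) ≈ 0.602

Effect size d = 0.74 is medium by Cohen's convention (0.2/0.5/0.8).

Threshold: power ≥ 0.80 is conventionally adequate.
Power ≈ 0.60 → the study is underpowered (power < 0.80).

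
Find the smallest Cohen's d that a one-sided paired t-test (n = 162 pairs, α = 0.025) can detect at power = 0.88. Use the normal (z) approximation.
d ≈ 0.25

Minimum detectable effect (paired t-test, normal approximation):
d = (z_α + z_β) / √n
d = (1.960 + 1.175) / √162
d = 3.135 / 12.728
d ≈ 0.25

By Cohen's convention (0.2 small / 0.5 medium / 0.8 large): small effect.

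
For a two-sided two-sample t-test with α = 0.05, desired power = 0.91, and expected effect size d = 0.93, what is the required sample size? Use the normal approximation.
n = 26 per group

Sample size formula (two-sample t-test, normal approximation):
n = 2 · ((z_{α/2} + z_β) / d)²

z_{α/2} = 1.960 (for α = 0.05, two-sided)
z_β = 1.341 (for power = 0.91)
d = 0.93

n = 2 · ((1.960 + 1.341) / 0.93)²
n = 2 · (3.549)²
n ≈ 25.19
Round up to the next whole number: n = 26 per group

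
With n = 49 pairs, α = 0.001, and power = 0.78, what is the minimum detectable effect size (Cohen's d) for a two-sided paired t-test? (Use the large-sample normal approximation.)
d ≈ 0.58

Minimum detectable effect (paired t-test, normal approximation):
d = (z_{α/2} + z_β) / √n
d = (3.291 + 0.772) / √49
d = 4.063 / 7.000
d ≈ 0.58

By Cohen's convention (0.2 small / 0.5 medium / 0.8 large): medium effect.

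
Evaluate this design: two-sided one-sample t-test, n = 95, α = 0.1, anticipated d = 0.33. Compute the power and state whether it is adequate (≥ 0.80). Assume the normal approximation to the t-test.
Power ≈ 0.94; the study is adequately powered (power ≥ 0.80)

Power calculation (one-sample t-test, normal approximation):
z_β = d · √n - z_{α/2}
z_β = 0.33 · √95 - 1.645
z_β = 0.33 · 9.747 - 1.645
z_β = 1.572

Power = Φ(z_β) = Φ(1.572) ≈ 0.942

Effect size d = 0.33 is small by Cohen's convention (0.2/0.5/0.8).

Threshold: power ≥ 0.80 is conventionally adequate.
Power ≈ 0.94 → the study is adequately powered (power ≥ 0.80).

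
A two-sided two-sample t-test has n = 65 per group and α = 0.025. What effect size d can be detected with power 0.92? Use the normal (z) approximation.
d ≈ 0.64

Minimum detectable effect (two-sample t-test, normal approximation):
d = (z_{α/2} + z_β) / √(n/2)
d = (2.241 + 1.405) / √(65/2)
d = 3.646 / 5.701
d ≈ 0.64

By Cohen's convention (0.2 small / 0.5 medium / 0.8 large): medium effect.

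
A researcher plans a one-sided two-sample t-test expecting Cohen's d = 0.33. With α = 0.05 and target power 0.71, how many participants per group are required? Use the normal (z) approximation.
n = 89 per group

Sample size formula (two-sample t-test, normal approximation):
n = 2 · ((z_α + z_β) / d)²

z_α = 1.645 (for α = 0.05, one-sided)
z_β = 0.553 (for power = 0.71)
d = 0.33

n = 2 · ((1.645 + 0.553) / 0.33)²
n = 2 · (6.661)²
n ≈ 88.74
Round up to the next whole number: n = 89 per group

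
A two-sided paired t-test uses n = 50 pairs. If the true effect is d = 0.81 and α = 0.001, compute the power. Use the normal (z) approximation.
Power ≈ 0.99

Power calculation (paired t-test, normal approximation):
z_β = d · √n - z_{α/2}
z_β = 0.81 · √50 - 3.291
z_β = 0.81 · 7.071 - 3.291
z_β = 2.437

Power = Φ(z_β) = Φ(2.437) ≈ 0.993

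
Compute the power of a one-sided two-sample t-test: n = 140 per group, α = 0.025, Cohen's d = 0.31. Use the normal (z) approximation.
Power ≈ 0.74

Power calculation (two-sample t-test, normal approximation):
z_β = d · √(n/2) - z_α
z_β = 0.31 · √(140/2) - 1.960
z_β = 0.31 · 8.367 - 1.960
z_β = 0.634

Power = Φ(z_β) = Φ(0.634) ≈ 0.737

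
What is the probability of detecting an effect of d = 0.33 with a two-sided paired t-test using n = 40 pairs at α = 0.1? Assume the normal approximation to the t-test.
Power ≈ 0.67

Power calculation (paired t-test, normal approximation):
z_β = d · √n - z_{α/2}
z_β = 0.33 · √40 - 1.645
z_β = 0.33 · 6.325 - 1.645
z_β = 0.442

Power = Φ(z_β) = Φ(0.442) ≈ 0.671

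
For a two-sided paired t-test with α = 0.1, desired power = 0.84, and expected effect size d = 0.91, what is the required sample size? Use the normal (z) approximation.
n = 9 pairs

Sample size formula (paired t-test, normal approximation):
n = ((z_{α/2} + z_β) / d)²

z_{α/2} = 1.645 (for α = 0.1, two-sided)
z_β = 0.994 (for power = 0.84)
d = 0.91

n = ((1.645 + 0.994) / 0.91)²
n = (2.900)²
n ≈ 8.41
Round up to the next whole number: n = 9 pairs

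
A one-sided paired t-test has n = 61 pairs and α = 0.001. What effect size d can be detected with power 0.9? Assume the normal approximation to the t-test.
d ≈ 0.56

Minimum detectable effect (paired t-test, normal approximation):
d = (z_α + z_β) / √n
d = (3.090 + 1.282) / √61
d = 4.372 / 7.810
d ≈ 0.56

By Cohen's convention (0.2 small / 0.5 medium / 0.8 large): medium effect.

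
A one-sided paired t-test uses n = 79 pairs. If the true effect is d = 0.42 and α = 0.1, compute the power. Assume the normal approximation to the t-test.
Power ≈ 0.99

Power calculation (paired t-test, normal approximation):
z_β = d · √n - z_α
z_β = 0.42 · √79 - 1.282
z_β = 0.42 · 8.888 - 1.282
z_β = 2.451

Power = Φ(z_β) = Φ(2.451) ≈ 0.993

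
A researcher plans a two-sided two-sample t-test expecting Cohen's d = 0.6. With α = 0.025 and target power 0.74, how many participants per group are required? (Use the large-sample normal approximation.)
n = 47 per group

Sample size formula (two-sample t-test, normal approximation):
n = 2 · ((z_{α/2} + z_β) / d)²

z_{α/2} = 2.241 (for α = 0.025, two-sided)
z_β = 0.643 (for power = 0.74)
d = 0.6

n = 2 · ((2.241 + 0.643) / 0.6)²
n = 2 · (4.807)²
n ≈ 46.21
Round up to the next whole number: n = 47 per group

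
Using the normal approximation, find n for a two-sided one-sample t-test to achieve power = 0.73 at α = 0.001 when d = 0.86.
n = 21

Sample size formula (one-sample t-test, normal approximation):
n = ((z_{α/2} + z_β) / d)²

z_{α/2} = 3.291 (for α = 0.001, two-sided)
z_β = 0.613 (for power = 0.73)
d = 0.86

n = ((3.291 + 0.613) / 0.86)²
n = (4.540)²
n ≈ 20.61
Round up to the next whole number: n = 21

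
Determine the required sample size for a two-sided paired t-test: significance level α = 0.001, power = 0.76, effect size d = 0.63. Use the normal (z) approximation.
n = 41 pairs

Sample size formula (paired t-test, normal approximation):
n = ((z_{α/2} + z_β) / d)²

z_{α/2} = 3.291 (for α = 0.001, two-sided)
z_β = 0.706 (for power = 0.76)
d = 0.63

n = ((3.291 + 0.706) / 0.63)²
n = (6.344)²
n ≈ 40.25
Round up to the next whole number: n = 41 pairs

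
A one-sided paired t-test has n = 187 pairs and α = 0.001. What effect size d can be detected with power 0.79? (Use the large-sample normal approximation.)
d ≈ 0.28

Minimum detectable effect (paired t-test, normal approximation):
d = (z_α + z_β) / √n
d = (3.090 + 0.806) / √187
d = 3.897 / 13.675
d ≈ 0.28

By Cohen's convention (0.2 small / 0.5 medium / 0.8 large): small effect.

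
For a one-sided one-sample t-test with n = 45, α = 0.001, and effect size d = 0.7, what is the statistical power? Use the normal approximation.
Power ≈ 0.95

Power calculation (one-sample t-test, normal approximation):
z_β = d · √n - z_α
z_β = 0.7 · √45 - 3.090
z_β = 0.7 · 6.708 - 3.090
z_β = 1.606

Power = Φ(z_β) = Φ(1.606) ≈ 0.946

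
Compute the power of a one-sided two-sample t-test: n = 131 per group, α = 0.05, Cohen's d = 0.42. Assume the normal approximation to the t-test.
Power ≈ 0.96

Power calculation (two-sample t-test, normal approximation):
z_β = d · √(n/2) - z_α
z_β = 0.42 · √(131/2) - 1.645
z_β = 0.42 · 8.093 - 1.645
z_β = 1.754

Power = Φ(z_β) = Φ(1.754) ≈ 0.960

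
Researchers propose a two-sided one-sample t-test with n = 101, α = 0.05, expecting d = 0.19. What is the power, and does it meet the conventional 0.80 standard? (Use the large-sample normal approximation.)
Power ≈ 0.48; the study is underpowered (power < 0.80)

Power calculation (one-sample t-test, normal approximation):
z_β = d · √n - z_{α/2}
z_β = 0.19 · √101 - 1.960
z_β = 0.19 · 10.050 - 1.960
z_β = -0.050

Power = Φ(z_β) = Φ(-0.050) ≈ 0.480

Effect size d = 0.19 is very small by Cohen's convention (0.2/0.5/0.8).

Threshold: power ≥ 0.80 is conventionally adequate.
Power ≈ 0.48 → the study is underpowered (power < 0.80).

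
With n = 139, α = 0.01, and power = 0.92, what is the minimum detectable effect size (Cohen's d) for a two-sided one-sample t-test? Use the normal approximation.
d ≈ 0.34

Minimum detectable effect (one-sample t-test, normal approximation):
d = (z_{α/2} + z_β) / √n
d = (2.576 + 1.405) / √139
d = 3.981 / 11.790
d ≈ 0.34

By Cohen's convention (0.2 small / 0.5 medium / 0.8 large): small effect.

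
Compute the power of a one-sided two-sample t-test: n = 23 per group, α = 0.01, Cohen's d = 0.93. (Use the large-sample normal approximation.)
Power ≈ 0.80

Power calculation (two-sample t-test, normal approximation):
z_β = d · √(n/2) - z_α
z_β = 0.93 · √(23/2) - 2.326
z_β = 0.93 · 3.391 - 2.326
z_β = 0.827

Power = Φ(z_β) = Φ(0.827) ≈ 0.796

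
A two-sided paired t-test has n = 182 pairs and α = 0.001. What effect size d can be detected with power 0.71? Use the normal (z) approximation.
d ≈ 0.28

Minimum detectable effect (paired t-test, normal approximation):
d = (z_{α/2} + z_β) / √n
d = (3.291 + 0.553) / √182
d = 3.844 / 13.491
d ≈ 0.28

By Cohen's convention (0.2 small / 0.5 medium / 0.8 large): small effect.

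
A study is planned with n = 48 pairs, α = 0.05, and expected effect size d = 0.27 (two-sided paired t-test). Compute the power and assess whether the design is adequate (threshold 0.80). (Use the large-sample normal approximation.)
Power ≈ 0.46; the study is underpowered (power < 0.80)

Power calculation (paired t-test, normal approximation):
z_β = d · √n - z_{α/2}
z_β = 0.27 · √48 - 1.960
z_β = 0.27 · 6.928 - 1.960
z_β = -0.089

Power = Φ(z_β) = Φ(-0.089) ≈ 0.464

Effect size d = 0.27 is small by Cohen's convention (0.2/0.5/0.8).

Threshold: power ≥ 0.80 is conventionally adequate.
Power ≈ 0.46 → the study is underpowered (power < 0.80).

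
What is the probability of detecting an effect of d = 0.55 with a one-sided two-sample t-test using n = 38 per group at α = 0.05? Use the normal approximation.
Power ≈ 0.77

Power calculation (two-sample t-test, normal approximation):
z_β = d · √(n/2) - z_α
z_β = 0.55 · √(38/2) - 1.645
z_β = 0.55 · 4.359 - 1.645
z_β = 0.753

Power = Φ(z_β) = Φ(0.753) ≈ 0.774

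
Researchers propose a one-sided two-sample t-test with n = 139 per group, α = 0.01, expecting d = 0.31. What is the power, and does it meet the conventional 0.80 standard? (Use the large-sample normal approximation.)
Power ≈ 0.60; the study is underpowered (power < 0.80)

Power calculation (two-sample t-test, normal approximation):
z_β = d · √(n/2) - z_α
z_β = 0.31 · √(139/2) - 2.326
z_β = 0.31 · 8.337 - 2.326
z_β = 0.258

Power = Φ(z_β) = Φ(0.258) ≈ 0.602

Effect size d = 0.31 is small by Cohen's convention (0.2/0.5/0.8).

Threshold: power ≥ 0.80 is conventionally adequate.
Power ≈ 0.60 → the study is underpowered (power < 0.80).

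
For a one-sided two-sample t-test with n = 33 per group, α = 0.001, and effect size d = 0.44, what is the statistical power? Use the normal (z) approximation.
Power ≈ 0.10

Power calculation (two-sample t-test, normal approximation):
z_β = d · √(n/2) - z_α
z_β = 0.44 · √(33/2) - 3.090
z_β = 0.44 · 4.062 - 3.090
z_β = -1.303

Power = Φ(z_β) = Φ(-1.303) ≈ 0.096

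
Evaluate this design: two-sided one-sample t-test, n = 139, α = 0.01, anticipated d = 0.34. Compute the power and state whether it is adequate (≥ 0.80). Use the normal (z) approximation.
Power ≈ 0.92; the study is adequately powered (power ≥ 0.80)

Power calculation (one-sample t-test, normal approximation):
z_β = d · √n - z_{α/2}
z_β = 0.34 · √139 - 2.576
z_β = 0.34 · 11.790 - 2.576
z_β = 1.433

Power = Φ(z_β) = Φ(1.433) ≈ 0.924

Effect size d = 0.34 is small by Cohen's convention (0.2/0.5/0.8).

Threshold: power ≥ 0.80 is conventionally adequate.
Power ≈ 0.92 → the study is adequately powered (power ≥ 0.80).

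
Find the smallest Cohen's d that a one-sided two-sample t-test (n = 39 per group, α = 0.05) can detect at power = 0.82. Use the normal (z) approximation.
d ≈ 0.58

Minimum detectable effect (two-sample t-test, normal approximation):
d = (z_α + z_β) / √(n/2)
d = (1.645 + 0.915) / √(39/2)
d = 2.560 / 4.416
d ≈ 0.58

By Cohen's convention (0.2 small / 0.5 medium / 0.8 large): medium effect.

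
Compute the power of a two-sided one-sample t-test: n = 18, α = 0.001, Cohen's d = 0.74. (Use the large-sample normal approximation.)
Power ≈ 0.44

Power calculation (one-sample t-test, normal approximation):
z_β = d · √n - z_{α/2}
z_β = 0.74 · √18 - 3.291
z_β = 0.74 · 4.243 - 3.291
z_β = -0.151

Power = Φ(z_β) = Φ(-0.151) ≈ 0.440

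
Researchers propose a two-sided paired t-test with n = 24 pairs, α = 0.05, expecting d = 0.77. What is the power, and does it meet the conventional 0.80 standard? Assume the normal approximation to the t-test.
Power ≈ 0.97; the study is adequately powered (power ≥ 0.80)

Power calculation (paired t-test, normal approximation):
z_β = d · √n - z_{α/2}
z_β = 0.77 · √24 - 1.960
z_β = 0.77 · 4.899 - 1.960
z_β = 1.812

Power = Φ(z_β) = Φ(1.812) ≈ 0.965

Effect size d = 0.77 is medium by Cohen's convention (0.2/0.5/0.8).

Threshold: power ≥ 0.80 is conventionally adequate.
Power ≈ 0.97 → the study is adequately powered (power ≥ 0.80).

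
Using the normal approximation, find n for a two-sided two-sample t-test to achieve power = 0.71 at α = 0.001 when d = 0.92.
n = 35 per group

Sample size formula (two-sample t-test, normal approximation):
n = 2 · ((z_{α/2} + z_β) / d)²

z_{α/2} = 3.291 (for α = 0.001, two-sided)
z_β = 0.553 (for power = 0.71)
d = 0.92

n = 2 · ((3.291 + 0.553) / 0.92)²
n = 2 · (4.178)²
n ≈ 34.91
Round up to the next whole number: n = 35 per group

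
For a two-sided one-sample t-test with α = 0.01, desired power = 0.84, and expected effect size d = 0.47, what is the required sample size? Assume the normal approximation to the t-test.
n = 58

Sample size formula (one-sample t-test, normal approximation):
n = ((z_{α/2} + z_β) / d)²

z_{α/2} = 2.576 (for α = 0.01, two-sided)
z_β = 0.994 (for power = 0.84)
d = 0.47

n = ((2.576 + 0.994) / 0.47)²
n = (7.596)²
n ≈ 57.70
Round up to the next whole number: n = 58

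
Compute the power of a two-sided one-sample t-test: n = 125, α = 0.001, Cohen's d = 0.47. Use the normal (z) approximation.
Power ≈ 0.98

Power calculation (one-sample t-test, normal approximation):
z_β = d · √n - z_{α/2}
z_β = 0.47 · √125 - 3.291
z_β = 0.47 · 11.180 - 3.291
z_β = 1.964

Power = Φ(z_β) = Φ(1.964) ≈ 0.975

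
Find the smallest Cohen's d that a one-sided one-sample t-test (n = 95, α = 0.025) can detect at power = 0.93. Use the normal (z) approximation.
d ≈ 0.35

Minimum detectable effect (one-sample t-test, normal approximation):
d = (z_α + z_β) / √n
d = (1.960 + 1.476) / √95
d = 3.436 / 9.747
d ≈ 0.35

By Cohen's convention (0.2 small / 0.5 medium / 0.8 large): small effect.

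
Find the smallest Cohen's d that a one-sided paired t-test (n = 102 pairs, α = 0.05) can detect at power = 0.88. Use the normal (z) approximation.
d ≈ 0.28

Minimum detectable effect (paired t-test, normal approximation):
d = (z_α + z_β) / √n
d = (1.645 + 1.175) / √102
d = 2.820 / 10.100
d ≈ 0.28

By Cohen's convention (0.2 small / 0.5 medium / 0.8 large): small effect.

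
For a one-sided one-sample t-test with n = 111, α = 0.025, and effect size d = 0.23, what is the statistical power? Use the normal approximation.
Power ≈ 0.68

Power calculation (one-sample t-test, normal approximation):
z_β = d · √n - z_α
z_β = 0.23 · √111 - 1.960
z_β = 0.23 · 10.536 - 1.960
z_β = 0.463

Power = Φ(z_β) = Φ(0.463) ≈ 0.678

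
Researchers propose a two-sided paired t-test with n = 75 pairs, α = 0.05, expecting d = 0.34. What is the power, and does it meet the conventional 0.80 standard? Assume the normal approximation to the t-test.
Power ≈ 0.84; the study is adequately powered (power ≥ 0.80)

Power calculation (paired t-test, normal approximation):
z_β = d · √n - z_{α/2}
z_β = 0.34 · √75 - 1.960
z_β = 0.34 · 8.660 - 1.960
z_β = 0.985

Power = Φ(z_β) = Φ(0.985) ≈ 0.838

Effect size d = 0.34 is small by Cohen's convention (0.2/0.5/0.8).

Threshold: power ≥ 0.80 is conventionally adequate.
Power ≈ 0.84 → the study is adequately powered (power ≥ 0.80).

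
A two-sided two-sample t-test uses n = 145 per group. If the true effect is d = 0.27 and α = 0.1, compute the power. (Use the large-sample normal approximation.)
Power ≈ 0.74

Power calculation (two-sample t-test, normal approximation):
z_β = d · √(n/2) - z_{α/2}
z_β = 0.27 · √(145/2) - 1.645
z_β = 0.27 · 8.515 - 1.645
z_β = 0.654

Power = Φ(z_β) = Φ(0.654) ≈ 0.743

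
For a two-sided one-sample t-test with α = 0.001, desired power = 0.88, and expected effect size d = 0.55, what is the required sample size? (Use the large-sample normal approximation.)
n = 66

Sample size formula (one-sample t-test, normal approximation):
n = ((z_{α/2} + z_β) / d)²

z_{α/2} = 3.291 (for α = 0.001, two-sided)
z_β = 1.175 (for power = 0.88)
d = 0.55

n = ((3.291 + 1.175) / 0.55)²
n = (8.120)²
n ≈ 65.93
Round up to the next whole number: n = 66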